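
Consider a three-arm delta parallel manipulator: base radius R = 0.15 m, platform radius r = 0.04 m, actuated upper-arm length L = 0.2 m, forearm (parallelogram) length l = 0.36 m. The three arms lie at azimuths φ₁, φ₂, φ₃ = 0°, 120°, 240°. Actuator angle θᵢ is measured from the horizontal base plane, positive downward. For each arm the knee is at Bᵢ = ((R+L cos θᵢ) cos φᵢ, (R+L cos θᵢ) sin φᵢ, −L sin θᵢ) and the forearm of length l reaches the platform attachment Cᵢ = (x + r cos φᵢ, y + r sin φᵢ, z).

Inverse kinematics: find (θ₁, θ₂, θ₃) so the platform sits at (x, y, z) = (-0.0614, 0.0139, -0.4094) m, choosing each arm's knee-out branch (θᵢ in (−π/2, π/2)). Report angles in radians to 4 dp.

θ₁ = 1.0475, θ₂ = 0.6982, θ₃ = 0.7854

rotate P by −φ1: (-0.0614, 0.0139, -0.4094)
  A cos θ + B sin θ = C:  0.1714·cos θ + -0.4094·sin θ = -0.2689
  γ=atan2(-0.4094,0.1714)=-1.1743;  ψ=arccos(-0.6060)=2.2218;  θ1=γ+ψ≈1.0475
rotate P by −φ2: (0.0427, 0.0462, -0.4094)
  A cos θ + B sin θ = C:  0.0673·cos θ + -0.4094·sin θ = -0.2117
  γ=atan2(-0.4094,0.0673)=-1.4080;  ψ=arccos(-0.5102)=2.1062;  θ2=γ+ψ≈0.6982
φ3=240.0° → target in arm frame (0.0187, -0.0601)
  e−x'=0.0913;  (l²−L²−(e−x')²−y'²−z²)/2L = -0.2249
  γ=atan2(-0.4094,0.0913)=-1.3513;  ψ=arccos(-0.5362)=2.1367;  θ3=γ+ψ≈0.7854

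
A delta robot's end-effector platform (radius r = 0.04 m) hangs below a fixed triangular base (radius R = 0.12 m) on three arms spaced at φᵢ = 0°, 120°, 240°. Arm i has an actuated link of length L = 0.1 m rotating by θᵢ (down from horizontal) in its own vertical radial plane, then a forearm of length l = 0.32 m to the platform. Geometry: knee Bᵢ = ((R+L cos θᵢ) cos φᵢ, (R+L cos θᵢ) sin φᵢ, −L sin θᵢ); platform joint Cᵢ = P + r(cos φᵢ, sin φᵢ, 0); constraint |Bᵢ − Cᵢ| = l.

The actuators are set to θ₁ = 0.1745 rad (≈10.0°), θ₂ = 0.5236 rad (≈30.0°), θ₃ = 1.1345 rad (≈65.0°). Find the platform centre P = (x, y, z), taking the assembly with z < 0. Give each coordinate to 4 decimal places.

(0.0827, 0.0725, -0.3140)

S1 = (0.1785·cos0.0°, 0.1785·sin0.0°, -0.0174) = (0.1785, 0.0000, -0.0174)
arm 2 at φ=120.0°: (R−r)+L cos θ2 = 0.1666;  S2 = (-0.0833, 0.1443, -0.0500)
S3 = (0.1223·cos240.0°, 0.1223·sin240.0°, -0.0906) = (-0.0611, -0.1059, -0.0906)
eliminate P² terms by subtracting sphere 1 from 2 and 3
plane₁₂: -0.5236x+0.2886y+-0.0653z = -0.0019
det = 0.2492;  x = 0.0120+-0.2252z,  y = 0.0152+-0.1824z
into |P−S₁|² = l²: 1.0840z² + 0.1041z + -0.0742 = 0;  Δ = 0.3324;  z = -0.3140 or 0.2179 → z<0 root = -0.3140
x = 0.0827, y = 0.0725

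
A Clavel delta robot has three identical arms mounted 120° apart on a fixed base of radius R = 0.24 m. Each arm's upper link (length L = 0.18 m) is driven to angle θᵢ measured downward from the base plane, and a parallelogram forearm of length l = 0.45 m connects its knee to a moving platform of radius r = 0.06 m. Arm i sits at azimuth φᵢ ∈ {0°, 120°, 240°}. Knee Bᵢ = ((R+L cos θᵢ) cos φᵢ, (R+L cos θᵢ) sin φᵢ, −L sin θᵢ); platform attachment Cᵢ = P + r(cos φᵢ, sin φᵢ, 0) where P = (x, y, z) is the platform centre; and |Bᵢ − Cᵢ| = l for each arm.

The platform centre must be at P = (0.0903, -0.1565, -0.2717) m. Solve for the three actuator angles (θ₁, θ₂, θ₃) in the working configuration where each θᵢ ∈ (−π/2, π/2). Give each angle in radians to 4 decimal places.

θ₁ = -0.3484, θ₂ = 1.1347, θ₃ = -0.3491

arm 1 (φ=0.0°): x'=0.0903, y'=-0.1565
  A cos θ + B sin θ = C:  0.0897·cos θ + -0.2717·sin θ = 0.1771
  θ1 = atan2(B,A) + arccos(C/0.2861) = -0.3484
arm 2 (φ=120.0°): x'=-0.1807, y'=0.0000
  A=0.3607, B=-0.2717, C=(l²−L²−A²−y'²−z²)/(2L)=-0.0939
  √(A²+B²)=0.4516;  θ2 = -0.6456+1.7803 ≈ 1.1347
arm 3 (φ=240.0°): x'=0.0904, y'=0.1565
  A=0.0896, B=-0.2717, C=(l²−L²−A²−y'²−z²)/(2L)=0.1771
  θ3 = atan2(B,A) + arccos(C/0.2861) = -0.3491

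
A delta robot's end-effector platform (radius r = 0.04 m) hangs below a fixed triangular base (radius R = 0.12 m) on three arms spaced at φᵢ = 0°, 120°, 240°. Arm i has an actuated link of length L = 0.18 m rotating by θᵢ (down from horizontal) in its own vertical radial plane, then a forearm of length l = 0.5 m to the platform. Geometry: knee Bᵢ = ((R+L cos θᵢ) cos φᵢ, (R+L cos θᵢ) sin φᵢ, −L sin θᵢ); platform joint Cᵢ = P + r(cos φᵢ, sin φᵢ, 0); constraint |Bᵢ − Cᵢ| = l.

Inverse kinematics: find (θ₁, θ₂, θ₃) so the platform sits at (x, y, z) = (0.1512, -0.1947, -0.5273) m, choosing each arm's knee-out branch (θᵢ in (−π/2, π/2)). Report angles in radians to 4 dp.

θ₁ = 0.4361, θ₂ = 1.3964, θ₃ = 0.6110

arm 1 (φ=0.0°): x'=0.1512, y'=-0.1947
  A cos θ + B sin θ = C:  -0.0712·cos θ + -0.5273·sin θ = -0.2873
  γ=atan2(-0.5273,-0.0712)=-1.7050;  ψ=arccos(-0.5399)=2.1411;  θ1=γ+ψ≈0.4361
rotate P by −φ2: (-0.2442, -0.0336, -0.5273)
  A=0.3242, B=-0.5273, C=(l²−L²−A²−y'²−z²)/(2L)=-0.4630
  √(A²+B²)=0.6190;  θ2 = -1.0195+2.4159 ≈ 1.3964
arm 3 (φ=240.0°): x'=0.0930, y'=0.2283
  A=-0.0130, B=-0.5273, C=(l²−L²−A²−y'²−z²)/(2L)=-0.3131
  θ3 = atan2(B,A) + arccos(C/0.5275) = 0.6110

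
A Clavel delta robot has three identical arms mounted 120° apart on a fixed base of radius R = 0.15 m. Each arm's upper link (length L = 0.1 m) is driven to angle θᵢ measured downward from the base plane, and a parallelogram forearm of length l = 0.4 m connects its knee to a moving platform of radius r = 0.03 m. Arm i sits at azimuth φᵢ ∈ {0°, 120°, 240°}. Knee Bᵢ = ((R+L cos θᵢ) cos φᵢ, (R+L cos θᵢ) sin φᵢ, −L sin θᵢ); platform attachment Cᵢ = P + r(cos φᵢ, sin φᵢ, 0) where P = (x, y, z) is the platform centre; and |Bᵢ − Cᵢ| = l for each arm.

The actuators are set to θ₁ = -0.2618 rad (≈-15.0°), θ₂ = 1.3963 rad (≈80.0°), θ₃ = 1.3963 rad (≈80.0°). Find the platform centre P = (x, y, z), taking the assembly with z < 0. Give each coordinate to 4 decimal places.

φ1=0.0°: virtual centre (0.2166, 0.0000, 0.0259), radius l
φ2=120.0°: virtual centre (-0.0687, 0.1190, -0.0985), radius l
arm 3 at φ=240.0°: (R−r)+L cos θ3 = 0.1374;  O3 = (-0.0687, -0.1190, -0.0985)
|O₂|²−|O₁|² = -0.0190;  |O₃|²−|O₁|² = -0.0190
[-0.5705 0.2379 -0.2487]·P = -0.0190;  [-0.5705 -0.2379 -0.2487]·P = -0.0190
det = 0.2715;  x = 0.0333+-0.4359z,  y = 0.0000+0.0000z
sphere 1 gives Az²+Bz+C=0 with A=1.1900, B=0.1080, C=-0.1257;  B²−4AC=0.6102;  roots -0.3736, 0.2828;  negative root z = -0.3736
x = 0.1962, y = 0.0000

(0.1962, 0.0000, -0.3736)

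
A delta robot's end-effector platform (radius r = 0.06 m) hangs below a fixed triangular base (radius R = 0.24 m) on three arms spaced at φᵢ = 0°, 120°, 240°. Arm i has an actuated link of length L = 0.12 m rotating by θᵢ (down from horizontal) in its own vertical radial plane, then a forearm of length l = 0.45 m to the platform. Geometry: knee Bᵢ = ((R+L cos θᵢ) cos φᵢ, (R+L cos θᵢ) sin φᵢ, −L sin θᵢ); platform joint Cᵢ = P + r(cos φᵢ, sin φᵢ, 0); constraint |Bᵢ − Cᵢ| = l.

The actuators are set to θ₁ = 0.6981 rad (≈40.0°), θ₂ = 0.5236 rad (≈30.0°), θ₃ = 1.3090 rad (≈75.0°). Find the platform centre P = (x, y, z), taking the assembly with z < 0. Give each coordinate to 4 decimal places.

arm 1 at φ=0.0°: e+L cos θ1 = 0.2719;  centre 1 = (0.2719, 0.0000, -0.0771)
arm 2 at φ=120.0°: e+L cos θ2 = 0.2839;  centre 2 = (-0.1420, 0.2459, -0.0600)
centre 3 = (0.2111·cos240.0°, 0.2111·sin240.0°, -0.1159) = (-0.1055, -0.1828, -0.1159)
|centre ₂|²−|centre ₁|² = 0.0043;  |centre ₃|²−|centre ₁|² = -0.0219
linear system: -0.8278x+0.4918y = 0.0043−0.0343z; -0.7549x+-0.3656y = -0.0219−-0.0776z
det = 0.6738;  x = 0.0136+-0.0380z,  y = 0.0318+-0.1337z
quadratic in z: (1.0193)z²+(0.1654)z+(-0.1288)=0, √Δ=0.7434 → z ∈ {-0.4458, 0.2835}; z = -0.4458 (taking z<0)
x = 0.0306, y = 0.0913

(0.0306, 0.0913, -0.4458)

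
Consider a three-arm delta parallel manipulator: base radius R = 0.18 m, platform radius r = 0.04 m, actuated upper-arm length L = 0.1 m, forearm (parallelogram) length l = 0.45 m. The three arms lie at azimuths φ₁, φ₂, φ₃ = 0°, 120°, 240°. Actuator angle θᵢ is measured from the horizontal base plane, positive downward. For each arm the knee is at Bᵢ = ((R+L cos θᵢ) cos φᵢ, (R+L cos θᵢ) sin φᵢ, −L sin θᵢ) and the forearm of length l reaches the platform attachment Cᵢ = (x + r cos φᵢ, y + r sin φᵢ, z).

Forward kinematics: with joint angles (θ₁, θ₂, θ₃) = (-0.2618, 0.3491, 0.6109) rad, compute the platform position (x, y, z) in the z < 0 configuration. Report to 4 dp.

centre 1 = (0.2366·cos0.0°, 0.2366·sin0.0°, 0.0259) = (0.2366, 0.0000, 0.0259)
φ2=120.0°: virtual centre (-0.1170, 0.2026, -0.0342), radius l
arm 3 at φ=240.0°: e+L cos θ3 = 0.2219;  centre 3 = (-0.1110, -0.1922, -0.0574)
eliminate P² terms by subtracting sphere 1 from 2 and 3
plane₁₂: -0.7072x+0.4052y+-0.1202z = -0.0007
det = 0.5535;  x = 0.0035+-0.2053z,  y = 0.0043+-0.0618z
sphere 1 gives Az²+Bz+C=0 with A=1.0460, B=0.0434, C=-0.1475;  B²−4AC=0.6190;  roots -0.3968, 0.3553;  negative root z = -0.3968
x = 0.0850, y = 0.0288

(0.0850, 0.0288, -0.3968)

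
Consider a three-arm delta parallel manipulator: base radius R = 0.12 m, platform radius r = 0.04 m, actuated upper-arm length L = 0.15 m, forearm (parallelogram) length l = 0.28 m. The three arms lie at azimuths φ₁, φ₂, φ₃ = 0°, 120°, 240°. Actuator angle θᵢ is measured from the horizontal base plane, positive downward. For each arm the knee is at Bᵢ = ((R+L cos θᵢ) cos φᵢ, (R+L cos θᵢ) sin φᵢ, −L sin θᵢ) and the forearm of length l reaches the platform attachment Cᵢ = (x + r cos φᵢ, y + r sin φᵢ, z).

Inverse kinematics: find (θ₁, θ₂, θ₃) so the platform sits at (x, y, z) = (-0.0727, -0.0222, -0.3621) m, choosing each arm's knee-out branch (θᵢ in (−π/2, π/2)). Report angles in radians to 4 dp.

rotate P by −φ1: (-0.0727, -0.0222, -0.3621)
  A=0.1527, B=-0.3621, C=(l²−L²−A²−y'²−z²)/(2L)=-0.3301
  γ=atan2(-0.3621,0.1527)=-1.1717;  ψ=arccos(-0.8400)=2.5680;  θ1=γ+ψ≈1.3963
arm 2 (φ=120.0°): x'=0.0171, y'=0.0741
  A cos θ + B sin θ = C:  0.0629·cos θ + -0.3621·sin θ = -0.2822
  θ2 = atan2(B,A) + arccos(C/0.3675) = 1.0473
arm 3 (φ=240.0°): x'=0.0556, y'=-0.0519
  e−x'=0.0244;  (l²−L²−(e−x')²−y'²−z²)/2L = -0.2617
  √(A²+B²)=0.3629;  θ3 = -1.5034+2.3761 ≈ 0.8726

θ₁ = 1.3963, θ₂ = 1.0473, θ₃ = 0.8726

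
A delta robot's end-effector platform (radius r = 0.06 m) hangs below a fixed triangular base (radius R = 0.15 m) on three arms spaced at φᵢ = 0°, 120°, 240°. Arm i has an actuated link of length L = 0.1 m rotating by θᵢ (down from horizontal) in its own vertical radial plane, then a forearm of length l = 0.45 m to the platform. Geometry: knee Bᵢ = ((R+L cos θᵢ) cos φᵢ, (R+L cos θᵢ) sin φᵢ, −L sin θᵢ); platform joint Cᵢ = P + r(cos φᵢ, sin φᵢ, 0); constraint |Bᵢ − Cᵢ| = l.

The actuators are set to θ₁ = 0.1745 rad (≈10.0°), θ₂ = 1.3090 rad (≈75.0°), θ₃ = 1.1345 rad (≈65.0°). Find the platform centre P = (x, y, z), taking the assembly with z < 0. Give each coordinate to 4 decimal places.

(0.1657, -0.0261, -0.4660)

φ1=0.0°: virtual centre (0.1885, 0.0000, -0.0174), radius l
arm 2 at φ=120.0°: (R−r)+L cos θ2 = 0.1159;  S2 = (-0.0579, 0.1004, -0.0966)
S3 = (0.1323·cos240.0°, 0.1323·sin240.0°, -0.0906) = (-0.0661, -0.1145, -0.0906)
subtract pairs → two planes through P
linear system: -0.4928x+0.2007y = -0.0131−-0.1585z; -0.5092x+-0.2291y = -0.0101−-0.1465z
det = 0.2151;  x = 0.0234+-0.3055z,  y = -0.0077+0.0394z
quadratic in z: (1.0949)z²+(0.1350)z+(-0.1749)=0, √Δ=0.8855 → z ∈ {-0.4660, 0.3427}; z = -0.4660 (taking z<0)
x = 0.1657, y = -0.0261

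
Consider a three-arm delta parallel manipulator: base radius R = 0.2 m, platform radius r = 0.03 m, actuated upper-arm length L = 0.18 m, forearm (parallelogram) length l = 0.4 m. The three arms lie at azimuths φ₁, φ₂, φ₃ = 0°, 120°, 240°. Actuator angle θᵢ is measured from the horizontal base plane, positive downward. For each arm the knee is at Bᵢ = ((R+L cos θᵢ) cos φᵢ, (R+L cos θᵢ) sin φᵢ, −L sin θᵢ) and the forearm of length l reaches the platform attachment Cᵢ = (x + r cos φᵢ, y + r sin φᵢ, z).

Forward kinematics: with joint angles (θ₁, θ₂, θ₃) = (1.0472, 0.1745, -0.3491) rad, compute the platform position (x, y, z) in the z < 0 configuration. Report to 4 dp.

O1 = (0.2600·cos0.0°, 0.2600·sin0.0°, -0.1559) = (0.2600, 0.0000, -0.1559)
φ2=120.0°: virtual centre (-0.1736, 0.3007, -0.0313), radius l
arm 3 at φ=240.0°: ρ3 = 0.3391;  O3 = (-0.1696, -0.2937, 0.0616)
|O₂|²−|O₁|² = 0.0297;  |O₃|²−|O₁|² = 0.0269
[-0.8673 0.6015 0.2493]·P = 0.0297;  [-0.8591 -0.5874 0.4349]·P = 0.0269
det = 1.0262;  x = -0.0328+0.3976z,  y = 0.0021+0.1589z
quadratic in z: (1.1833)z²+(0.0796)z+(-0.0500)=0, √Δ=0.4929 → z ∈ {-0.2419, 0.1746}; z = -0.2419 (taking z<0)
x = -0.1289, y = -0.0363

(-0.1289, -0.0363, -0.2419)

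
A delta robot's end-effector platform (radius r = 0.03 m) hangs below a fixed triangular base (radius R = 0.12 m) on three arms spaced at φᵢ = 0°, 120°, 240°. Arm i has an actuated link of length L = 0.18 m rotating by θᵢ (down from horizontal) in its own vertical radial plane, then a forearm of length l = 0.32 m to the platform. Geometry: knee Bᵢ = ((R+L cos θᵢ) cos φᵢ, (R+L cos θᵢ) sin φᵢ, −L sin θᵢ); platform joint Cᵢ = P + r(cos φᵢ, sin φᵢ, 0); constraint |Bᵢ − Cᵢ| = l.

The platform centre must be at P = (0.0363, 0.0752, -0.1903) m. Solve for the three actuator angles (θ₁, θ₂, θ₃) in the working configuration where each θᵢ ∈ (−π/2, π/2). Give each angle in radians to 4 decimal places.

θ₁ = -0.0875, θ₂ = -0.1748, θ₃ = 0.6984

rotate P by −φ1: (0.0363, 0.0752, -0.1903)
  A cos θ + B sin θ = C:  0.0537·cos θ + -0.1903·sin θ = 0.0701
  γ=atan2(-0.1903,0.0537)=-1.2958;  ψ=arccos(0.3547)=1.2082;  θ1=γ+ψ≈-0.0875
arm 2 (φ=120.0°): x'=0.0470, y'=-0.0690
  A=0.0430, B=-0.1903, C=(l²−L²−A²−y'²−z²)/(2L)=0.0755
  √(A²+B²)=0.1951;  θ2 = -1.3484+1.1736 ≈ -0.1748
arm 3 (φ=240.0°): x'=-0.0833, y'=-0.0062
  A=0.1733, B=-0.1903, C=(l²−L²−A²−y'²−z²)/(2L)=0.0103
  √(A²+B²)=0.2574;  θ3 = -0.8322+1.5306 ≈ 0.6984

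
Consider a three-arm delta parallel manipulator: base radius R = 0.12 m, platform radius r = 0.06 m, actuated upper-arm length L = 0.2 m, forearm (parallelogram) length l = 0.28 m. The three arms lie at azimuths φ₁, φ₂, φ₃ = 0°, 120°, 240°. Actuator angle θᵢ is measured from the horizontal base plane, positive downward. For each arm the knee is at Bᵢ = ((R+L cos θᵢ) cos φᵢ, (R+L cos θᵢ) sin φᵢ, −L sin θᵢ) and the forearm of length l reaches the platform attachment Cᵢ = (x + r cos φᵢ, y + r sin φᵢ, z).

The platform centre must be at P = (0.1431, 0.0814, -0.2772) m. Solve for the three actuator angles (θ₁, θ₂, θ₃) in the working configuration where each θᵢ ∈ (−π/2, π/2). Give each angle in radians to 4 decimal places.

θ₁ = 0.1744, θ₂ = 0.8730, θ₃ = 1.3090

rotate P by −φ1: (0.1431, 0.0814, -0.2772)
  e−x'=-0.0831;  (l²−L²−(e−x')²−y'²−z²)/2L = -0.1299
  √(A²+B²)=0.2894;  θ1 = -1.8621+2.0364 ≈ 0.1744
rotate P by −φ2: (-0.0011, -0.1646, -0.2772)
  A=0.0611, B=-0.2772, C=(l²−L²−A²−y'²−z²)/(2L)=-0.1732
  γ=atan2(-0.2772,0.0611)=-1.3540;  ψ=arccos(-0.6101)=2.2270;  θ2=γ+ψ≈0.8730
φ3=240.0° → target in arm frame (-0.1420, 0.0832)
  A=0.2020, B=-0.2772, C=(l²−L²−A²−y'²−z²)/(2L)=-0.2155
  √(A²+B²)=0.3430;  θ3 = -0.9410+2.2500 ≈ 1.3090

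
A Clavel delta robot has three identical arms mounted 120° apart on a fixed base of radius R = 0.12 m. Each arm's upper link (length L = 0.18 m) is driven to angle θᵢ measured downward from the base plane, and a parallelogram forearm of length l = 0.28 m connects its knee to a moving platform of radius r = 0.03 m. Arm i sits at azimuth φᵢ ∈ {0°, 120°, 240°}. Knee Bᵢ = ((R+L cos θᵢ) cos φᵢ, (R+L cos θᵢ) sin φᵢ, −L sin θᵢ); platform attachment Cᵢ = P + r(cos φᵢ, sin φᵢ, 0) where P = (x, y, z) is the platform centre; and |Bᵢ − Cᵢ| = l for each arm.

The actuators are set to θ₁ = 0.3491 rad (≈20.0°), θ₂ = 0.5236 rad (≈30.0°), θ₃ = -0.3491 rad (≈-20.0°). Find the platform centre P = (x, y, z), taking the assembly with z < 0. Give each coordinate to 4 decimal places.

(-0.0121, -0.0428, -0.1163)

φ1=0.0°: virtual centre (0.2591, 0.0000, -0.0616), radius l
arm 2 at φ=120.0°: e+L cos θ2 = 0.2459;  S2 = (-0.1229, 0.2129, -0.0900)
arm 3 at φ=240.0°: e+L cos θ3 = 0.2591;  S3 = (-0.1296, -0.2244, 0.0616)
eliminate P² terms by subtracting sphere 1 from 2 and 3
[-0.7642 0.4259 -0.0569]·P = -0.0024;  [-0.7774 -0.4488 0.2463]·P = 0.0000
det = 0.6741;  x = 0.0016+0.1177z,  y = -0.0028+0.3448z
into |P−S₁|² = l²: 1.1327z² + 0.0606z + -0.0083 = 0;  Δ = 0.0411;  z = -0.1163 or 0.0628 → z<0 root = -0.1163
x = -0.0121, y = -0.0428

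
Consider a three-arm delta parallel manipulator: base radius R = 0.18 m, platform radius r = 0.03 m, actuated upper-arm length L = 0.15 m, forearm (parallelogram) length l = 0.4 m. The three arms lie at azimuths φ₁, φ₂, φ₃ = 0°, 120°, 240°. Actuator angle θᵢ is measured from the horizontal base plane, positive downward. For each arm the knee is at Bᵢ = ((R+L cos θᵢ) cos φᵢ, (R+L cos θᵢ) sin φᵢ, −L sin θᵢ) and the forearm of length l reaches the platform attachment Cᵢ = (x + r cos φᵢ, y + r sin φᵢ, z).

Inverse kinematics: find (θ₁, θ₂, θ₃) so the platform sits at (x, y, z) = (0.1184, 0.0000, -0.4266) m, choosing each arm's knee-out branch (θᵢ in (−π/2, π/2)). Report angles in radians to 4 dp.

arm 1 (φ=0.0°): x'=0.1184, y'=0.0000
  A=0.0316, B=-0.4266, C=(l²−L²−A²−y'²−z²)/(2L)=-0.1516
  √(A²+B²)=0.4278;  θ1 = -1.4969+1.9331 ≈ 0.4363
rotate P by −φ2: (-0.0592, -0.1025, -0.4266)
  A=0.2092, B=-0.4266, C=(l²−L²−A²−y'²−z²)/(2L)=-0.3292
  γ=atan2(-0.4266,0.2092)=-1.1149;  ψ=arccos(-0.6929)=2.3363;  θ2=γ+ψ≈1.2214
rotate P by −φ3: (-0.0592, 0.1025, -0.4266)
  A cos θ + B sin θ = C:  0.2092·cos θ + -0.4266·sin θ = -0.3292
  θ3 = atan2(B,A) + arccos(C/0.4751) = 1.2214

θ₁ = 0.4363, θ₂ = 1.2214, θ₃ = 1.2214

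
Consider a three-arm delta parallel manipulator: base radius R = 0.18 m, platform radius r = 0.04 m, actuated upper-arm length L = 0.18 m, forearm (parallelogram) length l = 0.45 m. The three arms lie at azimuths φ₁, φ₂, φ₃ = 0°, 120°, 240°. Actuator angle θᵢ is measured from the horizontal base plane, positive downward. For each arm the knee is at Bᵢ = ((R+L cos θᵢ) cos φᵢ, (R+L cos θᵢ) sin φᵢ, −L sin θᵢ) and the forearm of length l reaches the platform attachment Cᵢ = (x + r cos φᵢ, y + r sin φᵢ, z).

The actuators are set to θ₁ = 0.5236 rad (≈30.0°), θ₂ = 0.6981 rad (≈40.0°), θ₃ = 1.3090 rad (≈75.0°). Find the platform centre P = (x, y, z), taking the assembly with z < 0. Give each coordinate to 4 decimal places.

(0.0958, 0.1117, -0.4773)

arm 1 at φ=0.0°: e+L cos θ1 = 0.2959;  centre 1 = (0.2959, 0.0000, -0.0900)
arm 2 at φ=120.0°: e+L cos θ2 = 0.2779;  centre 2 = (-0.1389, 0.2407, -0.1157)
arm 3 at φ=240.0°: e+L cos θ3 = 0.1866;  centre 3 = (-0.0933, -0.1616, -0.1739)
|centre ₂|²−|centre ₁|² = -0.0050;  |centre ₃|²−|centre ₁|² = -0.0306
plane₁₂: -0.8697x+0.4813y+-0.0514z = -0.0050
Cramer: x(z) = 0.0249-0.1485z;  y(z) = 0.0346-0.1615z
sphere 1 gives Az²+Bz+C=0 with A=1.0481, B=0.2493, C=-0.1198;  B²−4AC=0.5644;  roots -0.4773, 0.2395;  negative root z = -0.4773
x = 0.0958, y = 0.1117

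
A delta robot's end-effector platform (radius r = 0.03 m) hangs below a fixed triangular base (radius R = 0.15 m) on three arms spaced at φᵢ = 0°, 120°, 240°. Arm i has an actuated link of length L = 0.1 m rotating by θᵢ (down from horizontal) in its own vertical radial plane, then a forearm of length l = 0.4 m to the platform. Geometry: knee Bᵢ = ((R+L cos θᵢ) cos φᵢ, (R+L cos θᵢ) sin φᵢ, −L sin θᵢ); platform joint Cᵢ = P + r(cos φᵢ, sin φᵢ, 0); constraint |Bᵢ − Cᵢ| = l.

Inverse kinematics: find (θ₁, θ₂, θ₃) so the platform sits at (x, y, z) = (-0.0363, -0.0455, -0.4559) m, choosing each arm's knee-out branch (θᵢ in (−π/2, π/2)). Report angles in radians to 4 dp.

θ₁ = 1.3958, θ₂ = 1.3085, θ₃ = 0.8727

rotate P by −φ1: (-0.0363, -0.0455, -0.4559)
  e−x'=0.1563;  (l²−L²−(e−x')²−y'²−z²)/2L = -0.4217
  √(A²+B²)=0.4819;  θ1 = -1.2405+2.6363 ≈ 1.3958
arm 2 (φ=120.0°): x'=-0.0213, y'=0.0542
  A cos θ + B sin θ = C:  0.1413·cos θ + -0.4559·sin θ = -0.4037
  √(A²+B²)=0.4773;  θ2 = -1.2703+2.5788 ≈ 1.3085
rotate P by −φ3: (0.0576, -0.0087, -0.4559)
  A cos θ + B sin θ = C:  0.0624·cos θ + -0.4559·sin θ = -0.3091
  γ=atan2(-0.4559,0.0624)=-1.4347;  ψ=arccos(-0.6717)=2.3073;  θ3=γ+ψ≈0.8727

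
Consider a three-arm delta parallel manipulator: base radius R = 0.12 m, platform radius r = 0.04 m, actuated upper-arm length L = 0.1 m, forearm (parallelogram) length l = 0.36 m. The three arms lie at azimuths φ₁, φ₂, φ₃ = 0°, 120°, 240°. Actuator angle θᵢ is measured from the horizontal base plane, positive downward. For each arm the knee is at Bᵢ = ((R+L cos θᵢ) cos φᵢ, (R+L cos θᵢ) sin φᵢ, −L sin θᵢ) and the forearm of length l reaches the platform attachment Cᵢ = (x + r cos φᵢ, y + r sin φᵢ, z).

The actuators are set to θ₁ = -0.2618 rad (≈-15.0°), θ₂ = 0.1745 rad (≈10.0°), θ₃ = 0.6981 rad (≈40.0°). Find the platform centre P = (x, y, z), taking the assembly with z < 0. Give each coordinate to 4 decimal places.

(0.0863, 0.0606, -0.3173)

arm 1 at φ=0.0°: (R−r)+L cos θ1 = 0.1766;  S1 = (0.1766, 0.0000, 0.0259)
arm 2 at φ=120.0°: (R−r)+L cos θ2 = 0.1785;  S2 = (-0.0892, 0.1546, -0.0174)
arm 3 at φ=240.0°: (R−r)+L cos θ3 = 0.1566;  S3 = (-0.0783, -0.1356, -0.0643)
eliminate P² terms by subtracting sphere 1 from 2 and 3
linear system: -0.5317x+0.3091y = 0.0003−-0.0865z; -0.5098x+-0.2713y = -0.0032−-0.1803z
det = 0.3018;  x = 0.0030+-0.2624z,  y = 0.0061+-0.1716z
quadratic in z: (1.0983)z²+(0.0372)z+(-0.0988)=0, √Δ=0.6597 → z ∈ {-0.3173, 0.2834}; z = -0.3173 (taking z<0)
x = 0.0863, y = 0.0606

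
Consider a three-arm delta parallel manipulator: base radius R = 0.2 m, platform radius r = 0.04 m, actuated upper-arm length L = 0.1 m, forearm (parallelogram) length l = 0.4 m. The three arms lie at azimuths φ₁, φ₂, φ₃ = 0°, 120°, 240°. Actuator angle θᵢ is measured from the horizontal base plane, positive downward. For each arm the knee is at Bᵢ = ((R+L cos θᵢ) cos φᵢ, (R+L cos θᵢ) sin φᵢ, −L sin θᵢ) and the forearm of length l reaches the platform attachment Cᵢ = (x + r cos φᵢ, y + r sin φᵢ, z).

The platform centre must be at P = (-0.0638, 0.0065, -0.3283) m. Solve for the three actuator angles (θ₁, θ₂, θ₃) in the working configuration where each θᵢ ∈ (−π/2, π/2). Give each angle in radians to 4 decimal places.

φ1=0.0° → target in arm frame (-0.0638, 0.0065)
  A cos θ + B sin θ = C:  0.2238·cos θ + -0.3283·sin θ = -0.0395
  √(A²+B²)=0.3973;  θ1 = -0.9725+1.6705 ≈ 0.6980
φ2=120.0° → target in arm frame (0.0375, 0.0520)
  A=0.1225, B=-0.3283, C=(l²−L²−A²−y'²−z²)/(2L)=0.1226
  θ2 = atan2(B,A) + arccos(C/0.3504) = -0.0003
arm 3 (φ=240.0°): x'=0.0263, y'=-0.0585
  A=0.1337, B=-0.3283, C=(l²−L²−A²−y'²−z²)/(2L)=0.1046
  √(A²+B²)=0.3545;  θ3 = -1.1840+1.2714 ≈ 0.0874

θ₁ = 0.6980, θ₂ = -0.0003, θ₃ = 0.0874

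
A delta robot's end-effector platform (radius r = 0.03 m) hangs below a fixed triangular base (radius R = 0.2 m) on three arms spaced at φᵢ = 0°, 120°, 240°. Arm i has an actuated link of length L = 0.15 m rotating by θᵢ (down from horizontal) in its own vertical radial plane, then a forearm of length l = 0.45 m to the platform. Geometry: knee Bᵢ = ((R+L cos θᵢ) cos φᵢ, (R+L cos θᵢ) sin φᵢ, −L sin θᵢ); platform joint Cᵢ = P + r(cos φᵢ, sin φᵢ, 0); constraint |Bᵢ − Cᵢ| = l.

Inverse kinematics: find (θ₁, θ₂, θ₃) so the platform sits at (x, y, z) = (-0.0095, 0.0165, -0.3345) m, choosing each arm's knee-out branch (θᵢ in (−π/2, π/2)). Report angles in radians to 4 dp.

arm 1 (φ=0.0°): x'=-0.0095, y'=0.0165
  A cos θ + B sin θ = C:  0.1795·cos θ + -0.3345·sin θ = 0.1187
  θ1 = atan2(B,A) + arccos(C/0.3796) = 0.1744
φ2=120.0° → target in arm frame (0.0190, 0.0000)
  A=0.1510, B=-0.3345, C=(l²−L²−A²−y'²−z²)/(2L)=0.1511
  √(A²+B²)=0.3670;  θ2 = -1.1469+1.1465 ≈ -0.0003
arm 3 (φ=240.0°): x'=-0.0095, y'=-0.0165
  A cos θ + B sin θ = C:  0.1795·cos θ + -0.3345·sin θ = 0.1187
  γ=atan2(-0.3345,0.1795)=-1.0782;  ψ=arccos(0.3126)=1.2529;  θ3=γ+ψ≈0.1747

θ₁ = 0.1744, θ₂ = -0.0003, θ₃ = 0.1747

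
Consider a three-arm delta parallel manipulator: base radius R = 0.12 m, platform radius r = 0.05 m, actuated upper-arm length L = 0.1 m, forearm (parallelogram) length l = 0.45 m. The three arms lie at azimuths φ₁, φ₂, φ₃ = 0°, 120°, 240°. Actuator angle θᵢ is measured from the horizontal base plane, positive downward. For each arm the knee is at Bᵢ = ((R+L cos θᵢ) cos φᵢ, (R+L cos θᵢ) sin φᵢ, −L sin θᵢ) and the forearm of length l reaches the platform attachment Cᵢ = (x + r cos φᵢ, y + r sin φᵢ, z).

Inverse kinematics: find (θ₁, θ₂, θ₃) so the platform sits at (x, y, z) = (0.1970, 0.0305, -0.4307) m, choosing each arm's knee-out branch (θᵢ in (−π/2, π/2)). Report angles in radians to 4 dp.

θ₁ = -0.1745, θ₂ = 0.8728, θ₃ = 1.0475

φ1=0.0° → target in arm frame (0.1970, 0.0305)
  A cos θ + B sin θ = C:  -0.1270·cos θ + -0.4307·sin θ = -0.0503
  √(A²+B²)=0.4490;  θ1 = -1.8575+1.6831 ≈ -0.1745
φ2=120.0° → target in arm frame (-0.0721, -0.1859)
  A cos θ + B sin θ = C:  0.1421·cos θ + -0.4307·sin θ = -0.2387
  √(A²+B²)=0.4535;  θ2 = -1.2521+2.1250 ≈ 0.8728
arm 3 (φ=240.0°): x'=-0.1249, y'=0.1554
  A cos θ + B sin θ = C:  0.1949·cos θ + -0.4307·sin θ = -0.2756
  γ=atan2(-0.4307,0.1949)=-1.1458;  ψ=arccos(-0.5831)=2.1933;  θ3=γ+ψ≈1.0475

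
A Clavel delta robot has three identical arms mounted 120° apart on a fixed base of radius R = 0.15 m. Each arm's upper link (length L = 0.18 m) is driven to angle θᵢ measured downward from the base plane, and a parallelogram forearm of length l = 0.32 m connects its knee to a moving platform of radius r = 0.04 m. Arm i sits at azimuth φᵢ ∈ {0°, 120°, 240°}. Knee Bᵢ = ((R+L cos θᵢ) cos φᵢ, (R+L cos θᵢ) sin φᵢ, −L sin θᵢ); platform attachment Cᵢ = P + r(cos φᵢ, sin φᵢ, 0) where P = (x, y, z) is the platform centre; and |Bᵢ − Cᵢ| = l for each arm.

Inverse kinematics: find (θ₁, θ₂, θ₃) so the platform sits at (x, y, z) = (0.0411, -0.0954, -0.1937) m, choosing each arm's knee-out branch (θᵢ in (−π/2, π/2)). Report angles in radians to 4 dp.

θ₁ = 0.0873, θ₂ = 0.9600, θ₃ = -0.0869

φ1=0.0° → target in arm frame (0.0411, -0.0954)
  e−x'=0.0689;  (l²−L²−(e−x')²−y'²−z²)/2L = 0.0518
  √(A²+B²)=0.2056;  θ1 = -1.2290+1.3163 ≈ 0.0873
rotate P by −φ2: (-0.1032, 0.0121, -0.1937)
  A=0.2132, B=-0.1937, C=(l²−L²−A²−y'²−z²)/(2L)=-0.0364
  √(A²+B²)=0.2880;  θ2 = -0.7376+1.6975 ≈ 0.9600
φ3=240.0° → target in arm frame (0.0621, 0.0833)
  e−x'=0.0479;  (l²−L²−(e−x')²−y'²−z²)/2L = 0.0646
  γ=atan2(-0.1937,0.0479)=-1.3282;  ψ=arccos(0.3236)=1.2413;  θ3=γ+ψ≈-0.0869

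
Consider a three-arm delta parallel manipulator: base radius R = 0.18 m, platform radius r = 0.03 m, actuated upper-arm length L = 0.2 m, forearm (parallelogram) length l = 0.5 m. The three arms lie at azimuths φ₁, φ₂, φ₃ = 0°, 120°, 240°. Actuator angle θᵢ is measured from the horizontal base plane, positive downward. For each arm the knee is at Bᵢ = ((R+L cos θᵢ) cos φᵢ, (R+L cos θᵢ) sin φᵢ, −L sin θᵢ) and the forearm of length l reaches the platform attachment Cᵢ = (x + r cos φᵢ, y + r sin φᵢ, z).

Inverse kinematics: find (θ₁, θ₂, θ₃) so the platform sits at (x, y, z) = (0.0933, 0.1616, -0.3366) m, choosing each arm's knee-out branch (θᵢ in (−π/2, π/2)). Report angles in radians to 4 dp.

θ₁ = -0.3491, θ₂ = -0.3491, θ₃ = 0.8727

rotate P by −φ1: (0.0933, 0.1616, -0.3366)
  A cos θ + B sin θ = C:  0.0567·cos θ + -0.3366·sin θ = 0.1684
  γ=atan2(-0.3366,0.0567)=-1.4039;  ψ=arccos(0.4934)=1.0548;  θ1=γ+ψ≈-0.3491
arm 2 (φ=120.0°): x'=0.0933, y'=-0.1616
  A=0.0567, B=-0.3366, C=(l²−L²−A²−y'²−z²)/(2L)=0.1684
  γ=atan2(-0.3366,0.0567)=-1.4039;  ψ=arccos(0.4934)=1.0548;  θ2=γ+ψ≈-0.3491
rotate P by −φ3: (-0.1866, 0.0000, -0.3366)
  e−x'=0.3366;  (l²−L²−(e−x')²−y'²−z²)/2L = -0.0415
  √(A²+B²)=0.4760;  θ3 = -0.7854+1.6581 ≈ 0.8727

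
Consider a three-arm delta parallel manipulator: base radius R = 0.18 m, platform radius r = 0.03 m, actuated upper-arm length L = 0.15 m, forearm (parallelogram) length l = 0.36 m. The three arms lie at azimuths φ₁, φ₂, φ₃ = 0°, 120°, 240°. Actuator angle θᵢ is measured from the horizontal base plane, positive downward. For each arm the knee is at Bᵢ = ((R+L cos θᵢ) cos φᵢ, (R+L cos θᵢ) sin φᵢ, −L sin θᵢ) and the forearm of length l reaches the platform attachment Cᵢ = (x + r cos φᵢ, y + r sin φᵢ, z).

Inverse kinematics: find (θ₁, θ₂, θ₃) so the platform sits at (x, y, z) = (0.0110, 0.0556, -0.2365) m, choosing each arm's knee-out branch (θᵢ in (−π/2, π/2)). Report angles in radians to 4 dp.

rotate P by −φ1: (0.0110, 0.0556, -0.2365)
  A cos θ + B sin θ = C:  0.1390·cos θ + -0.2365·sin θ = 0.0959
  √(A²+B²)=0.2743;  θ1 = -1.0394+1.2139 ≈ 0.1744
φ2=120.0° → target in arm frame (0.0427, -0.0373)
  e−x'=0.1073;  (l²−L²−(e−x')²−y'²−z²)/2L = 0.1275
  γ=atan2(-0.2365,0.1073)=-1.1447;  ψ=arccos(0.4909)=1.0577;  θ2=γ+ψ≈-0.0870
φ3=240.0° → target in arm frame (-0.0537, -0.0183)
  A cos θ + B sin θ = C:  0.2037·cos θ + -0.2365·sin θ = 0.0312
  θ3 = atan2(B,A) + arccos(C/0.3121) = 0.6108

θ₁ = 0.1744, θ₂ = -0.0870, θ₃ = 0.6108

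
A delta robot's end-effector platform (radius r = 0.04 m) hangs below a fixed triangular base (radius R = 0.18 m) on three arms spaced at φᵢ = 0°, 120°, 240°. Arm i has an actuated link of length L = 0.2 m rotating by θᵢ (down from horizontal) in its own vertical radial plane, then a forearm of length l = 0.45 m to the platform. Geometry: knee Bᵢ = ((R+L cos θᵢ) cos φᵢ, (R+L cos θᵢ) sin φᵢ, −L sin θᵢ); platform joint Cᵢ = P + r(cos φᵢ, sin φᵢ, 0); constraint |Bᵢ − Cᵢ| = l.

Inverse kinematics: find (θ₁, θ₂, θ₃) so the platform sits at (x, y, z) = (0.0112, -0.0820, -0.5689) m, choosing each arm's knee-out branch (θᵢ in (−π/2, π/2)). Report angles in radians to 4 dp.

θ₁ = 1.1344, θ₂ = 1.3962, θ₃ = 0.9598

arm 1 (φ=0.0°): x'=0.0112, y'=-0.0820
  A=0.1288, B=-0.5689, C=(l²−L²−A²−y'²−z²)/(2L)=-0.4612
  γ=atan2(-0.5689,0.1288)=-1.3481;  ψ=arccos(-0.7906)=2.4826;  θ1=γ+ψ≈1.1344
φ2=120.0° → target in arm frame (-0.0766, 0.0313)
  e−x'=0.2166;  (l²−L²−(e−x')²−y'²−z²)/2L = -0.5226
  √(A²+B²)=0.6087;  θ2 = -1.2070+2.6032 ≈ 1.3962
rotate P by −φ3: (0.0654, 0.0507, -0.5689)
  e−x'=0.0746;  (l²−L²−(e−x')²−y'²−z²)/2L = -0.4232
  √(A²+B²)=0.5738;  θ3 = -1.4404+2.4003 ≈ 0.9598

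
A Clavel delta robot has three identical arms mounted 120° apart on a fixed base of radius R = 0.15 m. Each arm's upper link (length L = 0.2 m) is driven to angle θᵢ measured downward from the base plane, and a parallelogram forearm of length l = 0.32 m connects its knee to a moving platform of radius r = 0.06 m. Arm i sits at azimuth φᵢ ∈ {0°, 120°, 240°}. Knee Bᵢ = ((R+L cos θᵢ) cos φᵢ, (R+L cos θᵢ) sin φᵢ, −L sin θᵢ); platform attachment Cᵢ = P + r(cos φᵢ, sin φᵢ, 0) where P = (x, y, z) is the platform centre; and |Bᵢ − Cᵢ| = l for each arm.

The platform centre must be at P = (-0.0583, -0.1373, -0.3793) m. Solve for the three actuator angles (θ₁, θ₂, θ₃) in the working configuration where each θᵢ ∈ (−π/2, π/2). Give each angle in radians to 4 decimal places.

rotate P by −φ1: (-0.0583, -0.1373, -0.3793)
  A=0.1483, B=-0.3793, C=(l²−L²−A²−y'²−z²)/(2L)=-0.3058
  θ1 = atan2(B,A) + arccos(C/0.4073) = 1.2220
rotate P by −φ2: (-0.0898, 0.1191, -0.3793)
  A cos θ + B sin θ = C:  0.1798·cos θ + -0.3793·sin θ = -0.3199
  θ2 = atan2(B,A) + arccos(C/0.4197) = 1.3093
arm 3 (φ=240.0°): x'=0.1481, y'=0.0182
  e−x'=-0.0581;  (l²−L²−(e−x')²−y'²−z²)/2L = -0.2129
  θ3 = atan2(B,A) + arccos(C/0.3837) = 0.4364

θ₁ = 1.2220, θ₂ = 1.3093, θ₃ = 0.4364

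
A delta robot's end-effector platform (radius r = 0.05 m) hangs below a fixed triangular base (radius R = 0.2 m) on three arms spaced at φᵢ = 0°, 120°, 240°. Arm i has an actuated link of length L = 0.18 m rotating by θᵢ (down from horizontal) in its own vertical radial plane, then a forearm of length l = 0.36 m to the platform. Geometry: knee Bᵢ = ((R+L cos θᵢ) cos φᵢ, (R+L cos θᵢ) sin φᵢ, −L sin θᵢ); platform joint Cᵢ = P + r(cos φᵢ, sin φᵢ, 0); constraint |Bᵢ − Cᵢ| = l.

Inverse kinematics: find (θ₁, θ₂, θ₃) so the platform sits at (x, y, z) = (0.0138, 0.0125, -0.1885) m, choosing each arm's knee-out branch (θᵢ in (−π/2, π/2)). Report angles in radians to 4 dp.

φ1=0.0° → target in arm frame (0.0138, 0.0125)
  A=0.1362, B=-0.1885, C=(l²−L²−A²−y'²−z²)/(2L)=0.1193
  √(A²+B²)=0.2326;  θ1 = -0.9451+1.0319 ≈ 0.0868
rotate P by −φ2: (0.0039, -0.0182, -0.1885)
  A=0.1461, B=-0.1885, C=(l²−L²−A²−y'²−z²)/(2L)=0.1111
  θ2 = atan2(B,A) + arccos(C/0.2385) = 0.1746
φ3=240.0° → target in arm frame (-0.0177, 0.0057)
  A=0.1677, B=-0.1885, C=(l²−L²−A²−y'²−z²)/(2L)=0.0931
  γ=atan2(-0.1885,0.1677)=-0.8437;  ψ=arccos(0.3688)=1.1930;  θ3=γ+ψ≈0.3494

θ₁ = 0.0868, θ₂ = 0.1746, θ₃ = 0.3494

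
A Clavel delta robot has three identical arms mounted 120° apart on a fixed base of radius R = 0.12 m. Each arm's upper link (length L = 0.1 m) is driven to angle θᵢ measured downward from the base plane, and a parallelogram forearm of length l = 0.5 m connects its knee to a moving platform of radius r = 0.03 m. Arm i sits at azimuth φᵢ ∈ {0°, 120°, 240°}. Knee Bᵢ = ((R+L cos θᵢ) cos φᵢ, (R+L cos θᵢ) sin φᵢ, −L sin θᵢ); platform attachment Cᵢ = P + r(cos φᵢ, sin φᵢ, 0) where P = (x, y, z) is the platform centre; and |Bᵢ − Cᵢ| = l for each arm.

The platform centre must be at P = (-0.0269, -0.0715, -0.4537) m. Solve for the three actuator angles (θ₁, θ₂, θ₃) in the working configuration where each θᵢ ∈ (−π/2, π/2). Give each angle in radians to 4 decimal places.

arm 1 (φ=0.0°): x'=-0.0269, y'=-0.0715
  A cos θ + B sin θ = C:  0.1169·cos θ + -0.4537·sin θ = 0.0769
  γ=atan2(-0.4537,0.1169)=-1.3186;  ψ=arccos(0.1641)=1.4059;  θ1=γ+ψ≈0.0873
rotate P by −φ2: (-0.0485, 0.0590, -0.4537)
  A=0.1385, B=-0.4537, C=(l²−L²−A²−y'²−z²)/(2L)=0.0575
  γ=atan2(-0.4537,0.1385)=-1.2746;  ψ=arccos(0.1212)=1.4493;  θ2=γ+ψ≈0.1748
arm 3 (φ=240.0°): x'=0.0754, y'=0.0125
  e−x'=0.0146;  (l²−L²−(e−x')²−y'²−z²)/2L = 0.1689
  √(A²+B²)=0.4539;  θ3 = -1.5386+1.1895 ≈ -0.3491

θ₁ = 0.0873, θ₂ = 0.1748, θ₃ = -0.3491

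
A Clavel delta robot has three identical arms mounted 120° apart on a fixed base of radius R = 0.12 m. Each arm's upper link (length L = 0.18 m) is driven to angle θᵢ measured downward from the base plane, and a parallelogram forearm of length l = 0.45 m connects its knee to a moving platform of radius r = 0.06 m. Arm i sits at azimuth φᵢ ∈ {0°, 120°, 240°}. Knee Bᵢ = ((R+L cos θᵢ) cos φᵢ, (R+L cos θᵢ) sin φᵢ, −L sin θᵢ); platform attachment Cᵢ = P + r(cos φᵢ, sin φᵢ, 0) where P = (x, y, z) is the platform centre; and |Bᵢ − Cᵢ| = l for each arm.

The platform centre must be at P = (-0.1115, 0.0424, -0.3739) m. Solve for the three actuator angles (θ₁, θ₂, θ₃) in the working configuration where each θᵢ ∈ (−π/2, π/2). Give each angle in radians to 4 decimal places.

arm 1 (φ=0.0°): x'=-0.1115, y'=0.0424
  A cos θ + B sin θ = C:  0.1715·cos θ + -0.3739·sin θ = -0.0025
  γ=atan2(-0.3739,0.1715)=-1.1407;  ψ=arccos(-0.0062)=1.5769;  θ1=γ+ψ≈0.4362
rotate P by −φ2: (0.0925, 0.0754, -0.3739)
  e−x'=-0.0325;  (l²−L²−(e−x')²−y'²−z²)/2L = 0.0655
  θ2 = atan2(B,A) + arccos(C/0.3753) = -0.2619
arm 3 (φ=240.0°): x'=0.0190, y'=-0.1178
  A=0.0410, B=-0.3739, C=(l²−L²−A²−y'²−z²)/(2L)=0.0410
  √(A²+B²)=0.3761;  θ3 = -1.4617+1.4616 ≈ 0.0000

θ₁ = 0.4362, θ₂ = -0.2619, θ₃ = 0.0000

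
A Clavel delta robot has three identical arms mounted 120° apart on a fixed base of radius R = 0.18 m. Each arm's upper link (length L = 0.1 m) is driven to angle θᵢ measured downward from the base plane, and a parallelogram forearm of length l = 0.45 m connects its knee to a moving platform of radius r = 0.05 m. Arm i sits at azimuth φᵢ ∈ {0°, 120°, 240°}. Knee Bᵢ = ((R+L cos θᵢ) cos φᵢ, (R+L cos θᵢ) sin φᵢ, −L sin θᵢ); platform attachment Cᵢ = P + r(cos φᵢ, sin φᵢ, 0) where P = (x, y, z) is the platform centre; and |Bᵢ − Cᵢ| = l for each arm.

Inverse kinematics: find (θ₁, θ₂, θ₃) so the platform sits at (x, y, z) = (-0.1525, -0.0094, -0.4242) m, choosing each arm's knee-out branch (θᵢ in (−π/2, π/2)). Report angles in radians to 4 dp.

θ₁ = 1.3092, θ₂ = 0.2616, θ₃ = 0.1745

arm 1 (φ=0.0°): x'=-0.1525, y'=-0.0094
  A cos θ + B sin θ = C:  0.2825·cos θ + -0.4242·sin θ = -0.3367
  √(A²+B²)=0.5097;  θ1 = -0.9833+2.2925 ≈ 1.3092
rotate P by −φ2: (0.0681, 0.1368, -0.4242)
  A=0.0619, B=-0.4242, C=(l²−L²−A²−y'²−z²)/(2L)=-0.0499
  √(A²+B²)=0.4287;  θ2 = -1.4259+1.6875 ≈ 0.2616
φ3=240.0° → target in arm frame (0.0844, -0.1274)
  e−x'=0.0456;  (l²−L²−(e−x')²−y'²−z²)/2L = -0.0287
  √(A²+B²)=0.4266;  θ3 = -1.4637+1.6382 ≈ 0.1745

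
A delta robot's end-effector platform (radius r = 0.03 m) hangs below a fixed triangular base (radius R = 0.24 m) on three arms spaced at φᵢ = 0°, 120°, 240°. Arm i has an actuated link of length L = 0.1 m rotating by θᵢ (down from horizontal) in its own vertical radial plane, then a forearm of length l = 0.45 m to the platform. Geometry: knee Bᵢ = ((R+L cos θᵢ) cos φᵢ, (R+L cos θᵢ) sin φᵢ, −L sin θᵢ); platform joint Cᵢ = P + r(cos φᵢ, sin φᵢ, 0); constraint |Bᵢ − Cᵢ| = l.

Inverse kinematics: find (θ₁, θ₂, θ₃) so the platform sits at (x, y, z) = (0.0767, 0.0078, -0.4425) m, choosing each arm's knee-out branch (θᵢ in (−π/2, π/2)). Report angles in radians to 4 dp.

arm 1 (φ=0.0°): x'=0.0767, y'=0.0078
  A=0.1333, B=-0.4425, C=(l²−L²−A²−y'²−z²)/(2L)=-0.1057
  θ1 = atan2(B,A) + arccos(C/0.4621) = 0.5233
arm 2 (φ=120.0°): x'=-0.0316, y'=-0.0703
  A cos θ + B sin θ = C:  0.2416·cos θ + -0.4425·sin θ = -0.3331
  √(A²+B²)=0.5042;  θ2 = -1.0710+2.2926 ≈ 1.2215
φ3=240.0° → target in arm frame (-0.0451, 0.0625)
  A cos θ + B sin θ = C:  0.2551·cos θ + -0.4425·sin θ = -0.3615
  θ3 = atan2(B,A) + arccos(C/0.5108) = 1.3092

θ₁ = 0.5233, θ₂ = 1.2215, θ₃ = 1.3092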